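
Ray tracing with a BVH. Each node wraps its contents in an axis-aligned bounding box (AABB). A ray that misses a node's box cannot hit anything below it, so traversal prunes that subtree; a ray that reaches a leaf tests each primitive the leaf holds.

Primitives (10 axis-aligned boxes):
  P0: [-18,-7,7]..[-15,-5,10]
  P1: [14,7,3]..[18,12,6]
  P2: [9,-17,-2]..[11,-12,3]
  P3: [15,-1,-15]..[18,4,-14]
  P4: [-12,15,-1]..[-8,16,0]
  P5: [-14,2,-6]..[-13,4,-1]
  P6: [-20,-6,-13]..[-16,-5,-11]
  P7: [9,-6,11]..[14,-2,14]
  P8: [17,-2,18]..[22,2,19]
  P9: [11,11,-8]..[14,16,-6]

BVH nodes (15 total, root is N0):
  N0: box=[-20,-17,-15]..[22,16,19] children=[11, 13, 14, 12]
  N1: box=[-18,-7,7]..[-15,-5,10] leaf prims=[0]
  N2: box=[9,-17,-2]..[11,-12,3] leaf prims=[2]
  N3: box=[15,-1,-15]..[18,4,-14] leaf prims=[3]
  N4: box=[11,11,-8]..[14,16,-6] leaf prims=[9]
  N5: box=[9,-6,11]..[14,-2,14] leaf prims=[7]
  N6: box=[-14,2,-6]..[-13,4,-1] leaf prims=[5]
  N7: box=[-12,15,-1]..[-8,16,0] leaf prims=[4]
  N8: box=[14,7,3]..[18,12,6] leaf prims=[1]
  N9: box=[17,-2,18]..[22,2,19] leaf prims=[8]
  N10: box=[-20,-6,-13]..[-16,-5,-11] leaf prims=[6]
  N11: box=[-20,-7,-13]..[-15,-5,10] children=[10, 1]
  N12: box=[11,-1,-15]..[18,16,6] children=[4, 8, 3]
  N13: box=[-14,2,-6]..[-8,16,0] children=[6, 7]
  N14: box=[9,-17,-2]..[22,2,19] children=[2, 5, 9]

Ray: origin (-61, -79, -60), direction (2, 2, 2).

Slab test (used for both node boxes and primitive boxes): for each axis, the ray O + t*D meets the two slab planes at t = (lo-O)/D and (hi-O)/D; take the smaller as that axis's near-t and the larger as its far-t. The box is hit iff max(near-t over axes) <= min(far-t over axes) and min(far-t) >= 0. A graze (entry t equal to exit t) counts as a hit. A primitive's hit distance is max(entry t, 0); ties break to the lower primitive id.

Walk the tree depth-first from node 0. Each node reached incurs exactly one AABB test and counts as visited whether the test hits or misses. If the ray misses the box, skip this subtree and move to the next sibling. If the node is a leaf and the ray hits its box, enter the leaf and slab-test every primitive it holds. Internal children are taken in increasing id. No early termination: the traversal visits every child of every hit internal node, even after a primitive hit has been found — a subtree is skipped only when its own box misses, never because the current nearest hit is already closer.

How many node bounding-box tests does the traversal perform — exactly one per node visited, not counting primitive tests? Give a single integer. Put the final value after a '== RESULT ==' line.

Walk:
N0 x:[41/2,83/2] y:[31,95/2] z:[45/2,79/2] -> hit [31,79/2], descend [11, 12, 13, 14]
  N11 x:[41/2,23] y:[36,37] z:[47/2,35] -> miss, prune
  N12 x:[36,79/2] y:[39,95/2] z:[45/2,33] -> miss, prune
  N13 x:[47/2,53/2] y:[81/2,95/2] z:[27,30] -> miss, prune
  N14 x:[35,83/2] y:[31,81/2] z:[29,79/2] -> hit [35,79/2], descend [2, 5, 9]
    N2 x:[35,36] y:[31,67/2] z:[29,63/2] -> miss, prune
    N5 x:[35,75/2] y:[73/2,77/2] z:[71/2,37] -> hit [73/2,37] leaf, test {P7@t=73/2}
    N9 x:[39,83/2] y:[77/2,81/2] z:[39,79/2] -> hit [39,79/2] leaf, test {P8@t=39}

order=[0, 11, 12, 13, 14, 2, 5, 9]  |boxes|=8  |leaves|=2  hit=P7

== RESULT ==
8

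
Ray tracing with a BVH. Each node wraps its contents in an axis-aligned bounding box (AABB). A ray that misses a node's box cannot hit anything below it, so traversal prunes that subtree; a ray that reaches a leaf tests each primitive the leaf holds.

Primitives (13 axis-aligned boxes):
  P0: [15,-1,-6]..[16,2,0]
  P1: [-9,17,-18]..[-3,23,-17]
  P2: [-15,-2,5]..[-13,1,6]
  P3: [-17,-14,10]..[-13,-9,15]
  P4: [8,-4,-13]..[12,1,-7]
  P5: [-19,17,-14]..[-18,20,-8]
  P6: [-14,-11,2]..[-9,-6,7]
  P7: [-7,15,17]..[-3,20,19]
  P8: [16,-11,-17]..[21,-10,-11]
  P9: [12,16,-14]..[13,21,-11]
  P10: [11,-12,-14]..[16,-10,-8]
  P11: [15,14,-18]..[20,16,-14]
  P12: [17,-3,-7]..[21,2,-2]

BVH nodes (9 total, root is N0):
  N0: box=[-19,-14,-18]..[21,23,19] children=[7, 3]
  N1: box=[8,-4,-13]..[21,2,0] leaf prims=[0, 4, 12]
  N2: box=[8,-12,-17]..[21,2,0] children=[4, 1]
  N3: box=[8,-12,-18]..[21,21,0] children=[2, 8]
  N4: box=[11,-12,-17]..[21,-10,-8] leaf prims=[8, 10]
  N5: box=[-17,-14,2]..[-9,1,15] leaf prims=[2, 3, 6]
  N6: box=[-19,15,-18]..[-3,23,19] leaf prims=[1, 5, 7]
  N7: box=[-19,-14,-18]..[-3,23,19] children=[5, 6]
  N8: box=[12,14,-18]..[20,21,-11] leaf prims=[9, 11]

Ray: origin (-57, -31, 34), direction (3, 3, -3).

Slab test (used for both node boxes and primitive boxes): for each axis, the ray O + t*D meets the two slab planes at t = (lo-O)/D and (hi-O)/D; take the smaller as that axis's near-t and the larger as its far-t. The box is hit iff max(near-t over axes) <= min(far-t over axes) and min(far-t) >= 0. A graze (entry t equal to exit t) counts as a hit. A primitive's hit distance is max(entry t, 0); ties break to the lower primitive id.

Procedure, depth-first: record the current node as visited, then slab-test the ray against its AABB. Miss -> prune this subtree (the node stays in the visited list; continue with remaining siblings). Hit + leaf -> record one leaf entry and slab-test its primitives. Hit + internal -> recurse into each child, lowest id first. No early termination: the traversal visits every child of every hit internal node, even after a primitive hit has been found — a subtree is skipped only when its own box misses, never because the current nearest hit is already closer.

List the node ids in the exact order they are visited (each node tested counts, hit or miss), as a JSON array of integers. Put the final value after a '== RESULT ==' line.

Trace the traversal:
N0 x:[38/3,26] y:[17/3,18] z:[5,52/3] -> hit [38/3,52/3], descend [3, 7]
  N3 x:[65/3,26] y:[19/3,52/3] z:[34/3,52/3] -> miss, prune
  N7 x:[38/3,18] y:[17/3,18] z:[5,52/3] -> hit [38/3,52/3], descend [5, 6]
    N5 x:[40/3,16] y:[17/3,32/3] z:[19/3,32/3] -> miss, prune
    N6 x:[38/3,18] y:[46/3,18] z:[5,52/3] -> hit [46/3,52/3] leaf, test {P1@t=17, P5(miss), P7(miss)}

Visited [0, 3, 7, 5, 6]. Tests: 5 box, 1 leaf. Nearest: P1.

== RESULT ==
[0, 3, 7, 5, 6]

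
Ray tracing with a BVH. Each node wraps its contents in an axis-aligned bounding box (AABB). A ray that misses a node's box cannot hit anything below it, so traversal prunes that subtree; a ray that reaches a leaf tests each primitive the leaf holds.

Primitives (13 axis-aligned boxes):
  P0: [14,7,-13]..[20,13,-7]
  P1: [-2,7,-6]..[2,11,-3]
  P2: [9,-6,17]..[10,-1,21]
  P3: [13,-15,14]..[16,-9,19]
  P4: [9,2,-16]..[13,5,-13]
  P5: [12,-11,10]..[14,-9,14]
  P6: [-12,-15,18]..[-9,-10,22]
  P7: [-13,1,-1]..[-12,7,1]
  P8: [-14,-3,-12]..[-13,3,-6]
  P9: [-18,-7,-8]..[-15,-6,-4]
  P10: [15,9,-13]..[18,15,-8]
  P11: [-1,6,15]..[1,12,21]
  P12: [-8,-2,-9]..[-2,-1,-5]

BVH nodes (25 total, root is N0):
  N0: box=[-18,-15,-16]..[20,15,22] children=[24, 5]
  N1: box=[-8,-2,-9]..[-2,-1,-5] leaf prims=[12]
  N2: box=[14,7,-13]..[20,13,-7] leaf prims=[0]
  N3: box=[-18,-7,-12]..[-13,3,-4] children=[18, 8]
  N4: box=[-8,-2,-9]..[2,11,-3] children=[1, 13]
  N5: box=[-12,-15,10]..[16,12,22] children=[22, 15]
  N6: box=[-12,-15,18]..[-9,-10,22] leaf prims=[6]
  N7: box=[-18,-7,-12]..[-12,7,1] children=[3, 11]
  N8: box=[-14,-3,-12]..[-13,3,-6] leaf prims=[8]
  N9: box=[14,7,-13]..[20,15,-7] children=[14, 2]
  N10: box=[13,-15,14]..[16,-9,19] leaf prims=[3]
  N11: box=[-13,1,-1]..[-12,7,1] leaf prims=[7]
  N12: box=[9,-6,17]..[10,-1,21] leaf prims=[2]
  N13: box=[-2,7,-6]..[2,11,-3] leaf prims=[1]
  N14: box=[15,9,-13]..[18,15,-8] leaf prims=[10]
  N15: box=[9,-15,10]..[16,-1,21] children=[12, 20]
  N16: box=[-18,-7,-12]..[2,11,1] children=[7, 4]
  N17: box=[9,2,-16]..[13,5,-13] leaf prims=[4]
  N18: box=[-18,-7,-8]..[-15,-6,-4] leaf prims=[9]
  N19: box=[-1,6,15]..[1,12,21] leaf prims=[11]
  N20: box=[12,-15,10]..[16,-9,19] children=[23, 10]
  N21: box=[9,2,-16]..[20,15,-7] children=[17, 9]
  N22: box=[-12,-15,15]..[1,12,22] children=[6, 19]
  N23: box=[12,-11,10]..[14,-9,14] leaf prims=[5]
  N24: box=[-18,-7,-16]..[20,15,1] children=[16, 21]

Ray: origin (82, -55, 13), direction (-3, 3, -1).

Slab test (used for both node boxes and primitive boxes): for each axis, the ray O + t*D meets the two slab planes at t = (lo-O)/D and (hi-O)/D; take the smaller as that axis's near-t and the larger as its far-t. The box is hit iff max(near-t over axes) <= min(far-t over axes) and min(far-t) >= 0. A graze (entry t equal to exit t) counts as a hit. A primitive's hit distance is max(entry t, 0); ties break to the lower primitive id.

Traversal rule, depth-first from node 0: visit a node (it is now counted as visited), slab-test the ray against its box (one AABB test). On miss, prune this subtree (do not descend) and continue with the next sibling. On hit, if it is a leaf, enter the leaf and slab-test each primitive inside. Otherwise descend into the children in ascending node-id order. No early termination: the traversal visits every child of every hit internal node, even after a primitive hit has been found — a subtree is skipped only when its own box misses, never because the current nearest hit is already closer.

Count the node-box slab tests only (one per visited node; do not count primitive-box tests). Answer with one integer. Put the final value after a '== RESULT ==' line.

Trace the traversal:
N0 x:[62/3,100/3] y:[40/3,70/3] z:[-9,29] -> hit [62/3,70/3], descend [5, 24]
  N5 x:[22,94/3] y:[40/3,67/3] z:[-9,3] -> miss, prune
  N24 x:[62/3,100/3] y:[16,70/3] z:[12,29] -> hit [62/3,70/3], descend [16, 21]
    N16 x:[80/3,100/3] y:[16,22] z:[12,25] -> miss, prune
    N21 x:[62/3,73/3] y:[19,70/3] z:[20,29] -> hit [62/3,70/3], descend [9, 17]
      N9 x:[62/3,68/3] y:[62/3,70/3] z:[20,26] -> hit [62/3,68/3], descend [2, 14]
        N2 x:[62/3,68/3] y:[62/3,68/3] z:[20,26] -> hit [62/3,68/3] leaf, test {P0@t=62/3}
        N14 x:[64/3,67/3] y:[64/3,70/3] z:[21,26] -> hit [64/3,67/3] leaf, test {P10@t=64/3}
      N17 x:[23,73/3] y:[19,20] z:[26,29] -> miss, prune

Visited [0, 5, 24, 16, 21, 9, 2, 14, 17]. Tests: 9 box, 2 leaf. Nearest: P0.

== RESULT ==
9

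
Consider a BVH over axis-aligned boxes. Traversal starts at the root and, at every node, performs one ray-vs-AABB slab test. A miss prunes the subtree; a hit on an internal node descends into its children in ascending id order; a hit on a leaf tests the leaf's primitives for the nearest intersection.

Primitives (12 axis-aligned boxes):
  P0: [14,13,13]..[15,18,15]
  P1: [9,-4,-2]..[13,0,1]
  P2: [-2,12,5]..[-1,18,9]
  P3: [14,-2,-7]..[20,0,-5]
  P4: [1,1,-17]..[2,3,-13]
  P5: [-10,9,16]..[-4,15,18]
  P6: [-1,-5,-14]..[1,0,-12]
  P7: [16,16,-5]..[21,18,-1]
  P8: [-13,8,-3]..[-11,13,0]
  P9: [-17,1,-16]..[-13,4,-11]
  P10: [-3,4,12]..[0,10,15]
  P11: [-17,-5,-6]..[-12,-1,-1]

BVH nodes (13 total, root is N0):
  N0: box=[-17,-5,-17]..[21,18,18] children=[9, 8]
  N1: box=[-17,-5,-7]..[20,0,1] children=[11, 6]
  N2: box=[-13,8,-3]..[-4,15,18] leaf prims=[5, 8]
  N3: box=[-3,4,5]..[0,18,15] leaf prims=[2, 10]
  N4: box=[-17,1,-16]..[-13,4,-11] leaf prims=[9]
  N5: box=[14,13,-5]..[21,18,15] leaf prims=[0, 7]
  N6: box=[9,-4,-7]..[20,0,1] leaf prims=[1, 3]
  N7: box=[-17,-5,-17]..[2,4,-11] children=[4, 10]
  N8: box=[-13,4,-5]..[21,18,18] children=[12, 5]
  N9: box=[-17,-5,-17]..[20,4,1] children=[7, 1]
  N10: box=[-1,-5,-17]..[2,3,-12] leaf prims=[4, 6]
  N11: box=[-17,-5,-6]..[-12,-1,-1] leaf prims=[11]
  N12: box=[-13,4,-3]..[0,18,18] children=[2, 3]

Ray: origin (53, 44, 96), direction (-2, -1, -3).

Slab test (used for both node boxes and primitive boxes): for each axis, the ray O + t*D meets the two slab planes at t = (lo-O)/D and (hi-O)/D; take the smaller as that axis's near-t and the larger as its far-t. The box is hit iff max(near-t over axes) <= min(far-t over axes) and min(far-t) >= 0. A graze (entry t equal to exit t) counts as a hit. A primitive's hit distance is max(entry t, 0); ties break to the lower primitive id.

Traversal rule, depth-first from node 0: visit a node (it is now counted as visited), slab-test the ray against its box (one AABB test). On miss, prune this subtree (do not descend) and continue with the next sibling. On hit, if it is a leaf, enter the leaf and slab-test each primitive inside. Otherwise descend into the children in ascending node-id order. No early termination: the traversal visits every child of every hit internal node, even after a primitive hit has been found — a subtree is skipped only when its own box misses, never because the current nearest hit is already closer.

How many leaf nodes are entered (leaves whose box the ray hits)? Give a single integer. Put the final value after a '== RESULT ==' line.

Traverse from the root:
N0 x:[16,35] y:[26,49] z:[26,113/3] -> hit [26,35], descend [8, 9]
  N8 x:[16,33] y:[26,40] z:[26,101/3] -> hit [26,33], descend [5, 12]
    N5 x:[16,39/2] y:[26,31] z:[27,101/3] -> miss, prune
    N12 x:[53/2,33] y:[26,40] z:[26,33] -> hit [53/2,33], descend [2, 3]
      N2 x:[57/2,33] y:[29,36] z:[26,33] -> hit [29,33] leaf, test {P5(miss), P8@t=32}
      N3 x:[53/2,28] y:[26,40] z:[27,91/3] -> hit [27,28] leaf, test {P2(miss), P10(miss)}
  N9 x:[33/2,35] y:[40,49] z:[95/3,113/3] -> miss, prune

Summary -> nodes [0, 8, 5, 12, 2, 3, 9]; box-tests=7; leaf-entries=2; first=P8

== RESULT ==
2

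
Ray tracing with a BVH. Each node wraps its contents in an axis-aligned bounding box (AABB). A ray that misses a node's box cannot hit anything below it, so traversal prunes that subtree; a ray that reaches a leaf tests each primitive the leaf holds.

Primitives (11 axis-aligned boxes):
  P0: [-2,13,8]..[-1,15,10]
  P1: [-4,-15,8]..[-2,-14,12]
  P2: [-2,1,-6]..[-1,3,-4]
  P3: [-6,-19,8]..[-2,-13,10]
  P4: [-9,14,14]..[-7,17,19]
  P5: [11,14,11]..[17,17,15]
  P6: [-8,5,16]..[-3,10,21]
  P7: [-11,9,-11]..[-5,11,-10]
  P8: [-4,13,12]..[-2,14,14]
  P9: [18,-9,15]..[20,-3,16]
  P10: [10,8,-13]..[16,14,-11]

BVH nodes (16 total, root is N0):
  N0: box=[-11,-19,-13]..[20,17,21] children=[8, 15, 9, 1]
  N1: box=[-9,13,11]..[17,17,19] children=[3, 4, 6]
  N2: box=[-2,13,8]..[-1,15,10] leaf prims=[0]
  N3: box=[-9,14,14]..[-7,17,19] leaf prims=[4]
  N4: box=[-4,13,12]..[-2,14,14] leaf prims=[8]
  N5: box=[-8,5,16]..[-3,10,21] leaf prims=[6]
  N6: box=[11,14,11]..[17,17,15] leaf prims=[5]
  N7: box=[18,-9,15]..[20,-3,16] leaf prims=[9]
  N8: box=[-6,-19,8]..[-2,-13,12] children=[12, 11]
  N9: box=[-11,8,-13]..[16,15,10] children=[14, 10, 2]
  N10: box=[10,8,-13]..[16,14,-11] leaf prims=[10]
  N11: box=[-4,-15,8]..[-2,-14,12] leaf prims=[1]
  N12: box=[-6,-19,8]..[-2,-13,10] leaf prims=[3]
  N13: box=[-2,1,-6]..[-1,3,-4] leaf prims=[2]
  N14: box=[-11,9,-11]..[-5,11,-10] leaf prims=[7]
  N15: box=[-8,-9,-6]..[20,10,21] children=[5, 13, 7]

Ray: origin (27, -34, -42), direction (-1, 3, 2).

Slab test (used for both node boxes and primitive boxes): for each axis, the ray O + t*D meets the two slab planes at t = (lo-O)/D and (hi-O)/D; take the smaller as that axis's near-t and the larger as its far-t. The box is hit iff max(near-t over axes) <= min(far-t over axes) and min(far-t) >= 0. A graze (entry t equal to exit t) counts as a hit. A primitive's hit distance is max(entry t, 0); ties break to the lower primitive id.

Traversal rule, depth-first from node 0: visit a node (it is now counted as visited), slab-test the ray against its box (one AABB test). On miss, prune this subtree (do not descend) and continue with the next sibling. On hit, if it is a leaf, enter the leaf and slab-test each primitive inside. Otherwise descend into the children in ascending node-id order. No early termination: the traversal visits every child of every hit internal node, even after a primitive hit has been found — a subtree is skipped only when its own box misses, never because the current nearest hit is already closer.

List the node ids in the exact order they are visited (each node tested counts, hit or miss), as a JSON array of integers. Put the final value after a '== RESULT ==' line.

Traverse from the root:
N0 x:[7,38] y:[5,17] z:[29/2,63/2] -> hit [29/2,17], descend [1, 8, 9, 15]
  N1 x:[10,36] y:[47/3,17] z:[53/2,61/2] -> miss, prune
  N8 x:[29,33] y:[5,7] z:[25,27] -> miss, prune
  N9 x:[11,38] y:[14,49/3] z:[29/2,26] -> hit [29/2,49/3], descend [2, 10, 14]
    N2 x:[28,29] y:[47/3,49/3] z:[25,26] -> miss, prune
    N10 x:[11,17] y:[14,16] z:[29/2,31/2] -> hit [29/2,31/2] leaf, test {P10@t=29/2}
    N14 x:[32,38] y:[43/3,15] z:[31/2,16] -> miss, prune
  N15 x:[7,35] y:[25/3,44/3] z:[18,63/2] -> miss, prune

Visited [0, 1, 8, 9, 2, 10, 14, 15]. Tests: 8 box, 1 leaf. Nearest: P10.

== RESULT ==
[0, 1, 8, 9, 2, 10, 14, 15]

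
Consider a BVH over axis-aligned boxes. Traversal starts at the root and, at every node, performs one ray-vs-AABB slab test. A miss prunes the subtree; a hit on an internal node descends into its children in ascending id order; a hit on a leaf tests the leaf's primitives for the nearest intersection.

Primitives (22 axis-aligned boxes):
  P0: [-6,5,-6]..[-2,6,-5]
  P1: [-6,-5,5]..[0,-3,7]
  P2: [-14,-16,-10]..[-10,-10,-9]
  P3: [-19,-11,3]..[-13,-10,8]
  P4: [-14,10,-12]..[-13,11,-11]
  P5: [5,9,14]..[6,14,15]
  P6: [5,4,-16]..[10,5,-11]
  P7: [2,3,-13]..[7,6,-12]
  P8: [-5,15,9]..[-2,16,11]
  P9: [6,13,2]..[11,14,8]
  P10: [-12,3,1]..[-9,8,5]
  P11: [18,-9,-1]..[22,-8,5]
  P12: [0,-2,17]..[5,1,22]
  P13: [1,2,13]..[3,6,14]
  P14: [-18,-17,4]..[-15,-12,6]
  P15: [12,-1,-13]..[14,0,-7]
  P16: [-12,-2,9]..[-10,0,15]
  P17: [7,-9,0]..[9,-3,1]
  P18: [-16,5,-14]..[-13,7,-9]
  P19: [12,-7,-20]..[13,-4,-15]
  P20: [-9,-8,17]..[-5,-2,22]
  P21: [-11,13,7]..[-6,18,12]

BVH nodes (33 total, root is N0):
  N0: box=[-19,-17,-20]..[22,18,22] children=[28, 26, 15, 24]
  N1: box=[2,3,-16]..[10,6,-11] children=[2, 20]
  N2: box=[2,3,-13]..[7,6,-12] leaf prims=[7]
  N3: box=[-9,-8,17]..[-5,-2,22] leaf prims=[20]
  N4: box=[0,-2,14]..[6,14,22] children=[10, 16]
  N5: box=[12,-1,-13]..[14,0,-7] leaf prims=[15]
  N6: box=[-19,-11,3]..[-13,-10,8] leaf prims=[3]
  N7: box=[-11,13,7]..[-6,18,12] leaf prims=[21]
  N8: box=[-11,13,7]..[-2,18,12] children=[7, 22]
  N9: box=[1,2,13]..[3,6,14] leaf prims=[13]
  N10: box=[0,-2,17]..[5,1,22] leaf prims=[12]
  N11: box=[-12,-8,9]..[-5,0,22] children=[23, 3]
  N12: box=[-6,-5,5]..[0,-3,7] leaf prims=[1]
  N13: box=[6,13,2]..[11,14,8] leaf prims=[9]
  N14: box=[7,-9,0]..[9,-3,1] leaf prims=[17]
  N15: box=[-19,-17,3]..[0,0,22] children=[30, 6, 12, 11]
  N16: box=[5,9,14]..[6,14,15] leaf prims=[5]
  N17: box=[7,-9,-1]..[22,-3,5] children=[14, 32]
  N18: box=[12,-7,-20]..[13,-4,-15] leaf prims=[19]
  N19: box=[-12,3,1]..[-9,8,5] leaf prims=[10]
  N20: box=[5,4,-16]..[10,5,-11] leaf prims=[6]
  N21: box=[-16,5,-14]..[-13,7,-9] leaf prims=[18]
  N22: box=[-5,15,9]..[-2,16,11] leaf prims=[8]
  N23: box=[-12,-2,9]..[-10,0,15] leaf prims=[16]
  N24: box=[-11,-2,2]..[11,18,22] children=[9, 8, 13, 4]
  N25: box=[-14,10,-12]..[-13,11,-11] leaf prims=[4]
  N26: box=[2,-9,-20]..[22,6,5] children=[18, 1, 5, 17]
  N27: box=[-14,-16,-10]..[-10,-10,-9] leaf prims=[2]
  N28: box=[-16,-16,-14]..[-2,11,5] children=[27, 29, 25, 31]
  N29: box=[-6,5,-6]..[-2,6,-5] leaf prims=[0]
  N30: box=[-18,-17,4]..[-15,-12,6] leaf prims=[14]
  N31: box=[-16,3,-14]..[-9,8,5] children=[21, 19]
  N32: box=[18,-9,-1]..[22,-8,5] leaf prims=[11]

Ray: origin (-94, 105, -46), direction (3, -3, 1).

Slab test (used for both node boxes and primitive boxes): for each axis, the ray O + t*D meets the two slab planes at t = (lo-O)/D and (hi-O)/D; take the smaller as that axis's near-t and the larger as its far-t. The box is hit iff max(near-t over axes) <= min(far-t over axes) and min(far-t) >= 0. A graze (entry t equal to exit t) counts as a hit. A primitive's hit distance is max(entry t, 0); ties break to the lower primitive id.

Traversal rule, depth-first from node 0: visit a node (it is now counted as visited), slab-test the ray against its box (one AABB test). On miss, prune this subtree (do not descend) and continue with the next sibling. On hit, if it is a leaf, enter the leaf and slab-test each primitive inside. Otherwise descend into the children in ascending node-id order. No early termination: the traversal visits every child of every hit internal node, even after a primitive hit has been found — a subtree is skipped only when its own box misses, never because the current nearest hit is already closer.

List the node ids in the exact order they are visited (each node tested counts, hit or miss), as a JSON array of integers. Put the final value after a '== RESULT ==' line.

Traverse from the root:
N0 x:[25,116/3] y:[29,122/3] z:[26,68] -> hit [29,116/3], descend [15, 24, 26, 28]
  N15 x:[25,94/3] y:[35,122/3] z:[49,68] -> miss, prune
  N24 x:[83/3,35] y:[29,107/3] z:[48,68] -> miss, prune
  N26 x:[32,116/3] y:[33,38] z:[26,51] -> hit [33,38], descend [1, 5, 17, 18]
    N1 x:[32,104/3] y:[33,34] z:[30,35] -> hit [33,34], descend [2, 20]
      N2 x:[32,101/3] y:[33,34] z:[33,34] -> hit [33,101/3] leaf, test {P7@t=33}
      N20 x:[33,104/3] y:[100/3,101/3] z:[30,35] -> hit [100/3,101/3] leaf, test {P6@t=100/3}
    N5 x:[106/3,36] y:[35,106/3] z:[33,39] -> hit [106/3,106/3] leaf, test {P15@t=106/3}
    N17 x:[101/3,116/3] y:[36,38] z:[45,51] -> miss, prune
    N18 x:[106/3,107/3] y:[109/3,112/3] z:[26,31] -> miss, prune
  N28 x:[26,92/3] y:[94/3,121/3] z:[32,51] -> miss, prune

order=[0, 15, 24, 26, 1, 2, 20, 5, 17, 18, 28]  |boxes|=11  |leaves|=3  hit=P7

== RESULT ==
[0, 15, 24, 26, 1, 2, 20, 5, 17, 18, 28]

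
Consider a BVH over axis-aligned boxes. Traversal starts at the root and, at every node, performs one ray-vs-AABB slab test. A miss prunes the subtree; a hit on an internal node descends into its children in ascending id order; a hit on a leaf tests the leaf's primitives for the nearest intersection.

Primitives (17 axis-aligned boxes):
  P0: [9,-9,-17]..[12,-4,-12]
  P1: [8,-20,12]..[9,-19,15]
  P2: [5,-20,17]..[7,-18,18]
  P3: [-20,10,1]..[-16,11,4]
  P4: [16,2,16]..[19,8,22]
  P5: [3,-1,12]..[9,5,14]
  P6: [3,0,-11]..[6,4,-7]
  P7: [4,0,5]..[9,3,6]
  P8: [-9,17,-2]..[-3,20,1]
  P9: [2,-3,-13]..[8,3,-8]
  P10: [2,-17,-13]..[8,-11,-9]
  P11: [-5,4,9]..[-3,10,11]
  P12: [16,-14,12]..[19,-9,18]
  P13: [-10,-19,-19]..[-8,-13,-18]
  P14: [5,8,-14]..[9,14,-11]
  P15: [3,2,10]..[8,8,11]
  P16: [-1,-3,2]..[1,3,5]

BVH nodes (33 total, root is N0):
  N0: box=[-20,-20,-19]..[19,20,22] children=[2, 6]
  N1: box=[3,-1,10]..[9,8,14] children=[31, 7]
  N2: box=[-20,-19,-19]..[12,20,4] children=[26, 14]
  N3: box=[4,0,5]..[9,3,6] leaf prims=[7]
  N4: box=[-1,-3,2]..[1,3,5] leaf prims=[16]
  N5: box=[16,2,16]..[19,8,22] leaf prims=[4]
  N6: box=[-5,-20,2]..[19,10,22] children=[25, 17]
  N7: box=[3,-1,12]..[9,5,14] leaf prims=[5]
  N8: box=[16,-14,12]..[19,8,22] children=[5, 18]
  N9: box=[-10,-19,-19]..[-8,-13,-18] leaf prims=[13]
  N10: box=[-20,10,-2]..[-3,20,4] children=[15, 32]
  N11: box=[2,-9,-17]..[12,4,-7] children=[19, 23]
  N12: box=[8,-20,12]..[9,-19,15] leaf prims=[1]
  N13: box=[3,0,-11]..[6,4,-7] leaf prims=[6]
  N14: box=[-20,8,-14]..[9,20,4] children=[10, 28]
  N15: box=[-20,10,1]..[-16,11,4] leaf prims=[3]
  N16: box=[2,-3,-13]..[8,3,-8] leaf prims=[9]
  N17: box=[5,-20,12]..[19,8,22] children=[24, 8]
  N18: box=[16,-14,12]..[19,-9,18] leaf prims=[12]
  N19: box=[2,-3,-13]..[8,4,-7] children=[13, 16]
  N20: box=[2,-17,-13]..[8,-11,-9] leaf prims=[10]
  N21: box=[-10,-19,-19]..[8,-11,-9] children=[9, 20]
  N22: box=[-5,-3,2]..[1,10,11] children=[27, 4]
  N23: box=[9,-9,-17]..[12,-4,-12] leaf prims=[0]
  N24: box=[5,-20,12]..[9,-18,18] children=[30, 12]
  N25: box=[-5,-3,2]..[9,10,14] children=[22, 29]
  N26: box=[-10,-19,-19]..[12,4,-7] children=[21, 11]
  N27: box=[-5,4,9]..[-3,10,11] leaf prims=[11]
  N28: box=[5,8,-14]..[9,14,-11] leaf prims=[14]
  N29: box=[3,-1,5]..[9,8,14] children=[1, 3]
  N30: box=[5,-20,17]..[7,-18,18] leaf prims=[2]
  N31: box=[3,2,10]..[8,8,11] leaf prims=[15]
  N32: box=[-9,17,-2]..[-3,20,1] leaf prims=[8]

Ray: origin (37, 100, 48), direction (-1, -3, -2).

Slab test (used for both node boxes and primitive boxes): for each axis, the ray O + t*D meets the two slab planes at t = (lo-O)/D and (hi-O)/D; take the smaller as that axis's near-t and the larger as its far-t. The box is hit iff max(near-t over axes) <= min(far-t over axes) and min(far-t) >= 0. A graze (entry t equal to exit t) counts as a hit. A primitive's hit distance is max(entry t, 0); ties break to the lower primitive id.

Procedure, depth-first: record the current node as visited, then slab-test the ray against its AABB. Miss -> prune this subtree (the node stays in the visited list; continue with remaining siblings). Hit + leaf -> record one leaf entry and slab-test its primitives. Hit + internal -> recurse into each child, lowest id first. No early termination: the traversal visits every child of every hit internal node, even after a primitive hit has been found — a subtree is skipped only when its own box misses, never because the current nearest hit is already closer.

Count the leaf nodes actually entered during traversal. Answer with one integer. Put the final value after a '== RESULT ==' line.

Traverse from the root:
N0 x:[18,57] y:[80/3,40] z:[13,67/2] -> hit [80/3,67/2], descend [2, 6]
  N2 x:[25,57] y:[80/3,119/3] z:[22,67/2] -> hit [80/3,67/2], descend [14, 26]
    N14 x:[28,57] y:[80/3,92/3] z:[22,31] -> hit [28,92/3], descend [10, 28]
      N10 x:[40,57] y:[80/3,30] z:[22,25] -> miss, prune
      N28 x:[28,32] y:[86/3,92/3] z:[59/2,31] -> hit [59/2,92/3] leaf, test {P14@t=59/2}
    N26 x:[25,47] y:[32,119/3] z:[55/2,67/2] -> hit [32,67/2], descend [11, 21]
      N11 x:[25,35] y:[32,109/3] z:[55/2,65/2] -> hit [32,65/2], descend [19, 23]
        N19 x:[29,35] y:[32,103/3] z:[55/2,61/2] -> miss, prune
        N23 x:[25,28] y:[104/3,109/3] z:[30,65/2] -> miss, prune
      N21 x:[29,47] y:[37,119/3] z:[57/2,67/2] -> miss, prune
  N6 x:[18,42] y:[30,40] z:[13,23] -> miss, prune

Visited [0, 2, 14, 10, 28, 26, 11, 19, 23, 21, 6]. Tests: 11 box, 1 leaf. Nearest: P14.

== RESULT ==
1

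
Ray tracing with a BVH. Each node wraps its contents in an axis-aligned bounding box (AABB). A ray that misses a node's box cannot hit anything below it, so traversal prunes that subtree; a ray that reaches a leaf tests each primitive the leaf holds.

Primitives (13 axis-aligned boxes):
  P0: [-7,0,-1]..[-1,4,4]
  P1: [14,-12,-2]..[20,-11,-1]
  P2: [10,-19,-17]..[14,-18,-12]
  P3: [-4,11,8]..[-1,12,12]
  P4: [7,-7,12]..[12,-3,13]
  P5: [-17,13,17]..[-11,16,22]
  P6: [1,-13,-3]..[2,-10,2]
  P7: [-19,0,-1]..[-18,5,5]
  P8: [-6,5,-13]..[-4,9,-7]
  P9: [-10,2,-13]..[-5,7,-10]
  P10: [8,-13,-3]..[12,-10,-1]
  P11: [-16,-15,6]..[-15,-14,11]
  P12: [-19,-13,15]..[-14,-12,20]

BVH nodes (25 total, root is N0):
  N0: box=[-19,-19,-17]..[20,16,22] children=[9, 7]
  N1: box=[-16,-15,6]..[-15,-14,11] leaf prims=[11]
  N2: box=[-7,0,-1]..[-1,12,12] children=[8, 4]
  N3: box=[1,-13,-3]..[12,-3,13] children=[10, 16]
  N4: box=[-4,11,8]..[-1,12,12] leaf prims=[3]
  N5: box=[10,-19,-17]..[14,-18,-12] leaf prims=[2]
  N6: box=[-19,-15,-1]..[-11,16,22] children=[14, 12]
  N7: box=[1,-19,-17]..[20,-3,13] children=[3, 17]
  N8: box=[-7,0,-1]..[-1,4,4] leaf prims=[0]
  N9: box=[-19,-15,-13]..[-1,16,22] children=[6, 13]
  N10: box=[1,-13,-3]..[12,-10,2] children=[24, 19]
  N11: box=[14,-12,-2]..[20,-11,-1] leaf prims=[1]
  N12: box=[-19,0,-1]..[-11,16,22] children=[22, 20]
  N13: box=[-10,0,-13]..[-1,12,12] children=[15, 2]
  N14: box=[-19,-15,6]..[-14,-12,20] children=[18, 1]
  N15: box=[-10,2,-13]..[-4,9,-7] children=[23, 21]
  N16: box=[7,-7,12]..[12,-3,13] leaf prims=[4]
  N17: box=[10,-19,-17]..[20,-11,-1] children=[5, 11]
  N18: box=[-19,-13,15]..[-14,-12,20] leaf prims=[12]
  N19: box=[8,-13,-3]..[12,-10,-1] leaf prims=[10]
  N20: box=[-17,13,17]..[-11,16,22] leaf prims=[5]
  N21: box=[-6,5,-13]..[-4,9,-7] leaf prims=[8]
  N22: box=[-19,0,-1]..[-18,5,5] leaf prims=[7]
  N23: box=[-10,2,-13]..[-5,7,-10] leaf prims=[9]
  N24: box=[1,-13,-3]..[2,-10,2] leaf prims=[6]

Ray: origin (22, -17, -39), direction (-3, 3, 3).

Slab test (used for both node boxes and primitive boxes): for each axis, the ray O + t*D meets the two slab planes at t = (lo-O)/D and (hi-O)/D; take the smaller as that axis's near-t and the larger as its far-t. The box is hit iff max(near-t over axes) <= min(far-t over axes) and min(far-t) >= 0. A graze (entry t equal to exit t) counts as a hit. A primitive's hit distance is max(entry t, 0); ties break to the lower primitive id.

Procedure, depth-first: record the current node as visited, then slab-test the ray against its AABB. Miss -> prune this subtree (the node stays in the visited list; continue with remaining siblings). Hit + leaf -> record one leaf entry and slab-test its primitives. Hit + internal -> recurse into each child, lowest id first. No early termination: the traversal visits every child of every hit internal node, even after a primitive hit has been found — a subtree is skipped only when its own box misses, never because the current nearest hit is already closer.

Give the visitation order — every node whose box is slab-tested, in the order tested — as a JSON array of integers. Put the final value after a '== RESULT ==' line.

Traverse from the root:
N0 x:[2/3,41/3] y:[-2/3,11] z:[22/3,61/3] -> hit [22/3,11], descend [7, 9]
  N7 x:[2/3,7] y:[-2/3,14/3] z:[22/3,52/3] -> miss, prune
  N9 x:[23/3,41/3] y:[2/3,11] z:[26/3,61/3] -> hit [26/3,11], descend [6, 13]
    N6 x:[11,41/3] y:[2/3,11] z:[38/3,61/3] -> miss, prune
    N13 x:[23/3,32/3] y:[17/3,29/3] z:[26/3,17] -> hit [26/3,29/3], descend [2, 15]
      N2 x:[23/3,29/3] y:[17/3,29/3] z:[38/3,17] -> miss, prune
      N15 x:[26/3,32/3] y:[19/3,26/3] z:[26/3,32/3] -> hit [26/3,26/3], descend [21, 23]
        N21 x:[26/3,28/3] y:[22/3,26/3] z:[26/3,32/3] -> hit [26/3,26/3] leaf, test {P8@t=26/3}
        N23 x:[9,32/3] y:[19/3,8] z:[26/3,29/3] -> miss, prune

9 AABB tests over nodes [0, 7, 9, 6, 13, 2, 15, 21, 23]; 1 leaf entered; closest P8.

== RESULT ==
[0, 7, 9, 6, 13, 2, 15, 21, 23]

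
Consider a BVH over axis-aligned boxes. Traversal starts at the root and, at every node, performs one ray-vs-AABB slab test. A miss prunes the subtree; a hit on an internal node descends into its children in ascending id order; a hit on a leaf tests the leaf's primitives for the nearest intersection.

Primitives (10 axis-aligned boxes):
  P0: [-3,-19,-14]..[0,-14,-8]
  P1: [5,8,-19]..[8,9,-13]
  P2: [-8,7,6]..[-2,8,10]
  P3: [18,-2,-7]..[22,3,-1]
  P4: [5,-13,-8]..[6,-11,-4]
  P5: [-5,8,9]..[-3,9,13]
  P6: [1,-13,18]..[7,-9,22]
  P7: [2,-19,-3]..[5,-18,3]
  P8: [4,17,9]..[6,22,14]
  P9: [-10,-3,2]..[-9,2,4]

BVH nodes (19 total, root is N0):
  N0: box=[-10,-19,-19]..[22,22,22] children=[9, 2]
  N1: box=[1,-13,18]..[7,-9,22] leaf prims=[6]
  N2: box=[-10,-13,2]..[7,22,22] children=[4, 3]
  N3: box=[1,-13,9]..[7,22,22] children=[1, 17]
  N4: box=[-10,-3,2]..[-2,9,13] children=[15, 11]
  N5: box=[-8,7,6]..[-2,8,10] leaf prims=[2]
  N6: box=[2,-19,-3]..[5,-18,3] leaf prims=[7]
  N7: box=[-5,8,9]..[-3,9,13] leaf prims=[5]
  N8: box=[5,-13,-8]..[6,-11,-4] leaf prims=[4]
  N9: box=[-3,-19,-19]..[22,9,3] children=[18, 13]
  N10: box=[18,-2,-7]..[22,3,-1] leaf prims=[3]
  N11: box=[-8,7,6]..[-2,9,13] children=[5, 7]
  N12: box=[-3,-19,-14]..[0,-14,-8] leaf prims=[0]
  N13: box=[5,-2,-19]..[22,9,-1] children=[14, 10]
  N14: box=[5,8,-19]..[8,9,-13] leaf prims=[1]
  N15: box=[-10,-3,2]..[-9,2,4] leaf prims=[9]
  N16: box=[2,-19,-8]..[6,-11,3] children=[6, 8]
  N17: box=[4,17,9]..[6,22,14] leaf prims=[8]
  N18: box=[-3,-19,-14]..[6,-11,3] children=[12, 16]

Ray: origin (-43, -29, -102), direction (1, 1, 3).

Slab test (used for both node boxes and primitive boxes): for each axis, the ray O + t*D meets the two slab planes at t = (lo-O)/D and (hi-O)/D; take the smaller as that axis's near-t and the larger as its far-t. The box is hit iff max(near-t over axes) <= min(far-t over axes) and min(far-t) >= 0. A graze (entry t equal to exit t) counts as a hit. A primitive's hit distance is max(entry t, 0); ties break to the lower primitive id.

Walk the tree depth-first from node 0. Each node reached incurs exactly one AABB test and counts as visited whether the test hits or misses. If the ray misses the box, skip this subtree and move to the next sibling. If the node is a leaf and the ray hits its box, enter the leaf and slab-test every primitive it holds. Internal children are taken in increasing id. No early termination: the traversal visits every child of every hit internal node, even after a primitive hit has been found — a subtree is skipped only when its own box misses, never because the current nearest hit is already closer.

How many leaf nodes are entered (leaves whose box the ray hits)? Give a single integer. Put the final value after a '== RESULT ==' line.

Trace the traversal:
N0 x:[33,65] y:[10,51] z:[83/3,124/3] -> hit [33,124/3], descend [2, 9]
  N2 x:[33,50] y:[16,51] z:[104/3,124/3] -> hit [104/3,124/3], descend [3, 4]
    N3 x:[44,50] y:[16,51] z:[37,124/3] -> miss, prune
    N4 x:[33,41] y:[26,38] z:[104/3,115/3] -> hit [104/3,38], descend [11, 15]
      N11 x:[35,41] y:[36,38] z:[36,115/3] -> hit [36,38], descend [5, 7]
        N5 x:[35,41] y:[36,37] z:[36,112/3] -> hit [36,37] leaf, test {P2@t=36}
        N7 x:[38,40] y:[37,38] z:[37,115/3] -> hit [38,38] leaf, test {P5@t=38}
      N15 x:[33,34] y:[26,31] z:[104/3,106/3] -> miss, prune
  N9 x:[40,65] y:[10,38] z:[83/3,35] -> miss, prune

order=[0, 2, 3, 4, 11, 5, 7, 15, 9]  |boxes|=9  |leaves|=2  hit=P2

== RESULT ==
2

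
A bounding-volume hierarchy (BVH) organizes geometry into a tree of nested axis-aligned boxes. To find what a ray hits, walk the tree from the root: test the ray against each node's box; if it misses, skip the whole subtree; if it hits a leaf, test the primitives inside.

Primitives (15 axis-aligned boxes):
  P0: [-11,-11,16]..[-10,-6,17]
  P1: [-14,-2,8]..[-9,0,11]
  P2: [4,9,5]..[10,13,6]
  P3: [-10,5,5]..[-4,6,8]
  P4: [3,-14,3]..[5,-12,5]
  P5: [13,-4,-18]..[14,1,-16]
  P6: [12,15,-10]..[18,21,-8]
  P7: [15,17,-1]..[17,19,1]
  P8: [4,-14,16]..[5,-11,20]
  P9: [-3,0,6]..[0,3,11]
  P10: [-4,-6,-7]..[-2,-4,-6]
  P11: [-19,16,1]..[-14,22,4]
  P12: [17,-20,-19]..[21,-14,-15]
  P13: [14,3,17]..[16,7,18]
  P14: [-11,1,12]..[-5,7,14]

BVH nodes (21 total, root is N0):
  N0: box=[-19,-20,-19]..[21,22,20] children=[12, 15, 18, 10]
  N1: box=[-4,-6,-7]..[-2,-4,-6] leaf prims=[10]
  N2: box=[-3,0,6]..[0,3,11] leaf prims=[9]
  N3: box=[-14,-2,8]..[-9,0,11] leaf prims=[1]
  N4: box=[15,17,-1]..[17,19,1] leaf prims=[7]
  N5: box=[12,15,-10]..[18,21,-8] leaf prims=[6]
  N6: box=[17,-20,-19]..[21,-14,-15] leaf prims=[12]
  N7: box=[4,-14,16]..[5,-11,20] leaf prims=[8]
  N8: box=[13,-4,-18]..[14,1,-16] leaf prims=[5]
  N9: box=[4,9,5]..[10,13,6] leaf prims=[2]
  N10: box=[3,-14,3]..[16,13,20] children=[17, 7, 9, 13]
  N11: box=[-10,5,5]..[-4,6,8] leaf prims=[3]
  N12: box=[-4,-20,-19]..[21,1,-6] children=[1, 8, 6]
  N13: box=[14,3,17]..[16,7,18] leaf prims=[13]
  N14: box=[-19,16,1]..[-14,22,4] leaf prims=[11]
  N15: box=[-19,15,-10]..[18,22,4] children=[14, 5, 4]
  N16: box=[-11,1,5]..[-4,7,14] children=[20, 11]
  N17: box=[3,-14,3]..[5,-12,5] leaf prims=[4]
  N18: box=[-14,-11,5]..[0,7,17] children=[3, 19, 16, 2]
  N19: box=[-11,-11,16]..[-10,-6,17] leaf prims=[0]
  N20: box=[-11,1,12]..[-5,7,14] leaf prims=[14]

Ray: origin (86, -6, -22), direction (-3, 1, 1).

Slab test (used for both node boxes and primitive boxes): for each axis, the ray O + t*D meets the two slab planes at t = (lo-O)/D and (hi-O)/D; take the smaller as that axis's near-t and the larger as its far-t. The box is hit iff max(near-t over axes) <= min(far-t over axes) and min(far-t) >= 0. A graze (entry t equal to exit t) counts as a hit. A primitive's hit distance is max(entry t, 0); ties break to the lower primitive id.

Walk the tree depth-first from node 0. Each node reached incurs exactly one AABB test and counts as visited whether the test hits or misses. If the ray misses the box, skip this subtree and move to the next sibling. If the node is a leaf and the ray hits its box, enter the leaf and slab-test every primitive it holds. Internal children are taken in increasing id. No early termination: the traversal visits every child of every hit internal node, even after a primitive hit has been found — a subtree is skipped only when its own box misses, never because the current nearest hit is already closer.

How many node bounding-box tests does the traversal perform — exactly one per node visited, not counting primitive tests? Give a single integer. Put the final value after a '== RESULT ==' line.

Traverse from the root:
N0 x:[65/3,35] y:[-14,28] z:[3,42] -> hit [65/3,28], descend [10, 12, 15, 18]
  N10 x:[70/3,83/3] y:[-8,19] z:[25,42] -> miss, prune
  N12 x:[65/3,30] y:[-14,7] z:[3,16] -> miss, prune
  N15 x:[68/3,35] y:[21,28] z:[12,26] -> hit [68/3,26], descend [4, 5, 14]
    N4 x:[23,71/3] y:[23,25] z:[21,23] -> hit [23,23] leaf, test {P7@t=23}
    N5 x:[68/3,74/3] y:[21,27] z:[12,14] -> miss, prune
    N14 x:[100/3,35] y:[22,28] z:[23,26] -> miss, prune
  N18 x:[86/3,100/3] y:[-5,13] z:[27,39] -> miss, prune

order=[0, 10, 12, 15, 4, 5, 14, 18]  |boxes|=8  |leaves|=1  hit=P7

== RESULT ==
8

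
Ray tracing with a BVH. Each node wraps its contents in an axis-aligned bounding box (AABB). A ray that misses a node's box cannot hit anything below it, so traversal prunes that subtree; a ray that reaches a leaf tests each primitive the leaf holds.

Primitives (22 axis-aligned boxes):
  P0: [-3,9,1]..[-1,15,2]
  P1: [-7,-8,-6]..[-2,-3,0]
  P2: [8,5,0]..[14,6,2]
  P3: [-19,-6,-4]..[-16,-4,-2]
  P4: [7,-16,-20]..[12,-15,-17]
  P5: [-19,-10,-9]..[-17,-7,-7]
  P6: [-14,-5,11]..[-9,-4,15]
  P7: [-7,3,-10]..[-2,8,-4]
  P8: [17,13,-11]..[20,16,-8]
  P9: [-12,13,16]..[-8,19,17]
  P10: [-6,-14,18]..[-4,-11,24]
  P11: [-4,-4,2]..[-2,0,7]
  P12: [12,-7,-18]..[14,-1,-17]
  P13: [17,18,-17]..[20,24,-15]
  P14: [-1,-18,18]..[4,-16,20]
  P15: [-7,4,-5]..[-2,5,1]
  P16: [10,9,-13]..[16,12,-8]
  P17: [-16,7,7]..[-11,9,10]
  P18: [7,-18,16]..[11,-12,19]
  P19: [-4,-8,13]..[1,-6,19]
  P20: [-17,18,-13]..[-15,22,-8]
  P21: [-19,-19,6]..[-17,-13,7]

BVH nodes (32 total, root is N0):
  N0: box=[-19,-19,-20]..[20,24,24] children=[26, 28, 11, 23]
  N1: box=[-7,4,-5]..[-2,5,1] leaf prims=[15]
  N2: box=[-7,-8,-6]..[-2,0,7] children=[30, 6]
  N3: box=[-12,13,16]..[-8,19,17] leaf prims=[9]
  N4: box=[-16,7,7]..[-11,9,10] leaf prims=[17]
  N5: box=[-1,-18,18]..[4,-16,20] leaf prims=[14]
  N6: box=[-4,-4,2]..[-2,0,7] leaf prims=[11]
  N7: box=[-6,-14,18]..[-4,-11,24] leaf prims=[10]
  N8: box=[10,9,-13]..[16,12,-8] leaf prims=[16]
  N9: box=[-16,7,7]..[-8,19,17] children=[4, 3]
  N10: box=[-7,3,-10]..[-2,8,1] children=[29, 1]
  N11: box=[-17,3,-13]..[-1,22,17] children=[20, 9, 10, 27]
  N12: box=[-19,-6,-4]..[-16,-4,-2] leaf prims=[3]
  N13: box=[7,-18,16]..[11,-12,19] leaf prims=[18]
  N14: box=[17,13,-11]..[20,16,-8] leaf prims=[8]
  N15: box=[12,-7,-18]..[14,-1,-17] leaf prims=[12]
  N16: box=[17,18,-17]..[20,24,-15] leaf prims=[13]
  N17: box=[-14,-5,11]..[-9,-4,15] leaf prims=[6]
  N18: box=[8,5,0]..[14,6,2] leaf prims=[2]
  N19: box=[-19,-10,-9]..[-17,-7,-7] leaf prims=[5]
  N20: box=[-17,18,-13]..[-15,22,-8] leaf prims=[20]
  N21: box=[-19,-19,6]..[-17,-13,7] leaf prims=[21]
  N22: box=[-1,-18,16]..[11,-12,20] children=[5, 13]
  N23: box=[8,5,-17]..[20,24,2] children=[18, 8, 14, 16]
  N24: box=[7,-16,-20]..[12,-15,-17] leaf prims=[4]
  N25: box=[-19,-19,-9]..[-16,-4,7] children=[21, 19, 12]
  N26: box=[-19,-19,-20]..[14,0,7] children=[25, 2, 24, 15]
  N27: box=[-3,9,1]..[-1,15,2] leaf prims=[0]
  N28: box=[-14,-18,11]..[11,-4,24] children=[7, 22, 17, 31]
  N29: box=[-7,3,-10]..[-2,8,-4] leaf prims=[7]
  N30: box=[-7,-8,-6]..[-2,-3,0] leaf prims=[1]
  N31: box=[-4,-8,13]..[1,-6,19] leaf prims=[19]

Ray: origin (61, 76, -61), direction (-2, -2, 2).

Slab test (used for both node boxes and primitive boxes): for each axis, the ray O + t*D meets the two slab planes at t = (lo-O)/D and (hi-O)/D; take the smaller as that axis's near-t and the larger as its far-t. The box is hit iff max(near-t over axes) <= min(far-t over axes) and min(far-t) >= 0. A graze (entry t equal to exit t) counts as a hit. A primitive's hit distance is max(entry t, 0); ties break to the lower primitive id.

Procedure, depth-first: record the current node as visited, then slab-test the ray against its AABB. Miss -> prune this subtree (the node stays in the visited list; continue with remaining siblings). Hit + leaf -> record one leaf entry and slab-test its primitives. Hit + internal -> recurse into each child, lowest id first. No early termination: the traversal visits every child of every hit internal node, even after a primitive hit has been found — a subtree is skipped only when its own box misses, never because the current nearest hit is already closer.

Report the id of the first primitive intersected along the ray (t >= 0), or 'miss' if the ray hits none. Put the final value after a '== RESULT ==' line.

Traverse from the root:
N0 x:[41/2,40] y:[26,95/2] z:[41/2,85/2] -> hit [26,40], descend [11, 23, 26, 28]
  N11 x:[31,39] y:[27,73/2] z:[24,39] -> hit [31,73/2], descend [9, 10, 20, 27]
    N9 x:[69/2,77/2] y:[57/2,69/2] z:[34,39] -> hit [69/2,69/2], descend [3, 4]
      N3 x:[69/2,73/2] y:[57/2,63/2] z:[77/2,39] -> miss, prune
      N4 x:[36,77/2] y:[67/2,69/2] z:[34,71/2] -> miss, prune
    N10 x:[63/2,34] y:[34,73/2] z:[51/2,31] -> miss, prune
    N20 x:[38,39] y:[27,29] z:[24,53/2] -> miss, prune
    N27 x:[31,32] y:[61/2,67/2] z:[31,63/2] -> hit [31,63/2] leaf, test {P0@t=31}
  N23 x:[41/2,53/2] y:[26,71/2] z:[22,63/2] -> hit [26,53/2], descend [8, 14, 16, 18]
    N8 x:[45/2,51/2] y:[32,67/2] z:[24,53/2] -> miss, prune
    N14 x:[41/2,22] y:[30,63/2] z:[25,53/2] -> miss, prune
    N16 x:[41/2,22] y:[26,29] z:[22,23] -> miss, prune
    N18 x:[47/2,53/2] y:[35,71/2] z:[61/2,63/2] -> miss, prune
  N26 x:[47/2,40] y:[38,95/2] z:[41/2,34] -> miss, prune
  N28 x:[25,75/2] y:[40,47] z:[36,85/2] -> miss, prune

Visited [0, 11, 9, 3, 4, 10, 20, 27, 23, 8, 14, 16, 18, 26, 28]. Tests: 15 box, 1 leaf. Nearest: P0.

== RESULT ==
0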